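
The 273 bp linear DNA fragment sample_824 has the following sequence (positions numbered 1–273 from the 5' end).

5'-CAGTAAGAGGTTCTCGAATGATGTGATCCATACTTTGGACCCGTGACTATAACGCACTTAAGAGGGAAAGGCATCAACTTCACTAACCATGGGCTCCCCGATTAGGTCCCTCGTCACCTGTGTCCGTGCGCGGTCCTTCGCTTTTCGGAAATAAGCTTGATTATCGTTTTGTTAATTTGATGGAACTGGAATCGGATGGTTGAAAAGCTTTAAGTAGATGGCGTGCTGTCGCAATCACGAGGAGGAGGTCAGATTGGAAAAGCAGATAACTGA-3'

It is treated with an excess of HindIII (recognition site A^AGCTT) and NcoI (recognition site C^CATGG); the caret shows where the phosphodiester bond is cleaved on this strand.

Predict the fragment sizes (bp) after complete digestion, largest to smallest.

87, 68, 66, 52 bp

HindIII sites (AAGCTT) start at positions 153, 205.
HindIII cuts after the first base of each site, so after positions 153, 205.
The NcoI site (CCATGG) starts at position 87.
NcoI cuts after the first base of each site, so after position 87.
Combined cut positions: 87, 153, 205.
Linear molecule, 3 cuts → 4 fragments:
  1–87 → 87 bp
  88–153 → 66 bp
  154–205 → 52 bp
  206–273 → 68 bp
Sorted largest to smallest: 87, 68, 66, 52 bp.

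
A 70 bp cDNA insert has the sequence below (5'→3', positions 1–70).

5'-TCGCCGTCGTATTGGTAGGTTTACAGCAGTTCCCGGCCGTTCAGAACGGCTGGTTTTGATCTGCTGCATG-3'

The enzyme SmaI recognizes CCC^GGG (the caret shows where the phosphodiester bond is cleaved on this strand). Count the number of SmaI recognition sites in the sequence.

0

No occurrence of CCCGGG is present in the sequence.
SmaI does not cut: 0 sites.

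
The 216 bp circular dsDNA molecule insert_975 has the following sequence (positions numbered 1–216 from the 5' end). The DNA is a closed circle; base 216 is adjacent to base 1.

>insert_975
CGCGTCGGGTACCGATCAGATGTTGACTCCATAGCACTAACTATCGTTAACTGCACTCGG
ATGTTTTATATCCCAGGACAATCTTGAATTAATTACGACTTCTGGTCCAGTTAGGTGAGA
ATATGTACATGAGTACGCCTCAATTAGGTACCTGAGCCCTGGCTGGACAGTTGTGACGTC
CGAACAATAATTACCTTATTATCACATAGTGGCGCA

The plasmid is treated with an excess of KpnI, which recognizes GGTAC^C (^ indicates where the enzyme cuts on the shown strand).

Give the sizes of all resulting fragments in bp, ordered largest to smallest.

139, 77 bp

KpnI sites (GGTACC) start at positions 8, 147.
KpnI cuts after base 5 of each site (before the last base), so after positions 12, 151.
Circular molecule, 2 cuts → 2 fragments:
  13–151 → 139 bp
  152–216 then 1–12 → 65 + 12 = 77 bp
Sorted largest to smallest: 139, 77 bp.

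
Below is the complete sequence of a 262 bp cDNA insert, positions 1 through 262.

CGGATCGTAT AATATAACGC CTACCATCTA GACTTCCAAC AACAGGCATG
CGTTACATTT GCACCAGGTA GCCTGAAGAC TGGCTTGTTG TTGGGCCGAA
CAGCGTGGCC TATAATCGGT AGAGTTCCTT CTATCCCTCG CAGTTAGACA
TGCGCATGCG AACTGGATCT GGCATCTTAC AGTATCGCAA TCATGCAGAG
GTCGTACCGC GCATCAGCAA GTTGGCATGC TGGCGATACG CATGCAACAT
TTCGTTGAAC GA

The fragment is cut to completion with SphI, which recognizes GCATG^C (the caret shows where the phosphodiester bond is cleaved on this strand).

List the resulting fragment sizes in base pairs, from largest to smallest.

SphI sites (GCATGC) start at positions 46, 154, 225, 240.
SphI cuts after base 5 of each site (before the last base), so after positions 50, 158, 229, 244.
Linear molecule, 4 cuts → 5 fragments:
  1–50 → 50 bp
  51–158 → 108 bp
  159–229 → 71 bp
  230–244 → 15 bp
  245–262 → 18 bp
Sorted largest to smallest: 108, 71, 50, 18, 15 bp.

108, 71, 50, 18, 15 bp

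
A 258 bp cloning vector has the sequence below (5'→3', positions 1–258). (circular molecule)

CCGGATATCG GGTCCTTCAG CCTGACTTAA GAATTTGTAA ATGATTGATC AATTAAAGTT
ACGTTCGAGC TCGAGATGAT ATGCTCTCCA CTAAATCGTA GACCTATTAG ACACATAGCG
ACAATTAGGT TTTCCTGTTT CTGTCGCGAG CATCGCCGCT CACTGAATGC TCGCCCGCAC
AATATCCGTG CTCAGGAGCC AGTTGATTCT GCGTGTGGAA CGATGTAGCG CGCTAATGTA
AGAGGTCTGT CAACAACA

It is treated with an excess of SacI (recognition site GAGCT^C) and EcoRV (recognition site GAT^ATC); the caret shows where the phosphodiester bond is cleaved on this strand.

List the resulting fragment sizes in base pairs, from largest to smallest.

The SacI site (GAGCTC) starts at position 67.
SacI cuts after base 5 of each site (before the last base), so after position 71.
The EcoRV site (GATATC) starts at position 4.
EcoRV cuts after base 3 of each site, so after position 6.
Combined cut positions: 6, 71.
Circular molecule, 2 cuts → 2 fragments:
  7–71 → 65 bp
  72–258 then 1–6 → 187 + 6 = 193 bp
Sorted largest to smallest: 193, 65 bp.

193, 65 bp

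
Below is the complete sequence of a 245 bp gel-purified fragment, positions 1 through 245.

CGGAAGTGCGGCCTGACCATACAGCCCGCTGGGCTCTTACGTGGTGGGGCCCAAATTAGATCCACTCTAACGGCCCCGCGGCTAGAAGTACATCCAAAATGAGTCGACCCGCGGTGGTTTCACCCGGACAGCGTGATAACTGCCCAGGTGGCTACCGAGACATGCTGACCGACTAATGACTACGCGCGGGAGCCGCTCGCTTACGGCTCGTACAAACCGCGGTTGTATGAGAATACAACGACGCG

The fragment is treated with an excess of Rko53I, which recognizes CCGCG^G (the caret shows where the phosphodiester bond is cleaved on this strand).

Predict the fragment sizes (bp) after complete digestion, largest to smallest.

108, 80, 33, 24 bp

Rko53I sites (CCGCGG) start at positions 76, 109, 217.
Rko53I cuts after base 5 of each site (before the last base), so after positions 80, 113, 221.
Linear molecule, 3 cuts → 4 fragments:
  1–80 → 80 bp
  81–113 → 33 bp
  114–221 → 108 bp
  222–245 → 24 bp
Sorted largest to smallest: 108, 80, 33, 24 bp.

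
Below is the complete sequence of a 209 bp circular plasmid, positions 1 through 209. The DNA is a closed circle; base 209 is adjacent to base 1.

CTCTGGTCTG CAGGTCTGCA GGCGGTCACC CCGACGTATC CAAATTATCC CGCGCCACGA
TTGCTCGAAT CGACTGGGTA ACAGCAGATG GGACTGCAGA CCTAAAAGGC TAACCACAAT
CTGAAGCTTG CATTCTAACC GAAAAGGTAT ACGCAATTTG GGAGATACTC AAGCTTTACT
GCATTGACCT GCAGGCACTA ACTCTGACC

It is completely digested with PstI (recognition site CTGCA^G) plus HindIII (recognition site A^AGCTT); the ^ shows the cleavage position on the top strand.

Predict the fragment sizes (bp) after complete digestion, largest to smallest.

PstI sites (CTGCAG) start at positions 8, 16, 94, 189.
PstI cuts after base 5 of each site (before the last base), so after positions 12, 20, 98, 193.
HindIII sites (AAGCTT) start at positions 124, 171.
HindIII cuts after the first base of each site, so after positions 124, 171.
Combined cut positions: 12, 20, 98, 124, 171, 193.
Circular molecule, 6 cuts → 6 fragments:
  13–20 → 8 bp
  21–98 → 78 bp
  99–124 → 26 bp
  125–171 → 47 bp
  172–193 → 22 bp
  194–209 then 1–12 → 16 + 12 = 28 bp
Sorted largest to smallest: 78, 47, 28, 26, 22, 8 bp.

78, 47, 28, 26, 22, 8 bp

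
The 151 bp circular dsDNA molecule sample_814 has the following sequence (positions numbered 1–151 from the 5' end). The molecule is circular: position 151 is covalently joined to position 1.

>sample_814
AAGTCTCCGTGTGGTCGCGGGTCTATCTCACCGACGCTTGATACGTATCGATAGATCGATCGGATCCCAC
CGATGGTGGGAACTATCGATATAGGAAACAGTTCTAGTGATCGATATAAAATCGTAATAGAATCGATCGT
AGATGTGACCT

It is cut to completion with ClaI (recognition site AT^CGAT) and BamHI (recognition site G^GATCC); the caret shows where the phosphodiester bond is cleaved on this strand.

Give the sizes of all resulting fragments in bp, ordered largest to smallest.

ClaI sites (ATCGAT) start at positions 47, 55, 85, 110, 132.
ClaI cuts after base 2 of each site, so after positions 48, 56, 86, 111, 133.
The BamHI site (GGATCC) starts at position 62.
BamHI cuts after the first base of each site, so after position 62.
Combined cut positions: 48, 56, 62, 86, 111, 133.
Circular molecule, 6 cuts → 6 fragments:
  49–56 → 8 bp
  57–62 → 6 bp
  63–86 → 24 bp
  87–111 → 25 bp
  112–133 → 22 bp
  134–151 then 1–48 → 18 + 48 = 66 bp
Sorted largest to smallest: 66, 25, 24, 22, 8, 6 bp.

66, 25, 24, 22, 8, 6 bp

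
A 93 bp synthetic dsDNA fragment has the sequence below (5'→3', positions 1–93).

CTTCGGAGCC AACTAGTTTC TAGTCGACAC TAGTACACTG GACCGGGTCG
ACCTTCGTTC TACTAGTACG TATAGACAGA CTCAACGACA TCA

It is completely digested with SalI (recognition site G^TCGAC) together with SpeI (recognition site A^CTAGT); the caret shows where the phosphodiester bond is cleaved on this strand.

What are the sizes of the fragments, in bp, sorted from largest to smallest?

31, 18, 15, 12, 11, 6 bp

SalI sites (GTCGAC) start at positions 23, 47.
SalI cuts after the first base of each site, so after positions 23, 47.
SpeI sites (ACTAGT) start at positions 12, 29, 62.
SpeI cuts after the first base of each site, so after positions 12, 29, 62.
Combined cut positions: 12, 23, 29, 47, 62.
Linear molecule, 5 cuts → 6 fragments:
  1–12 → 12 bp
  13–23 → 11 bp
  24–29 → 6 bp
  30–47 → 18 bp
  48–62 → 15 bp
  63–93 → 31 bp
Sorted largest to smallest: 31, 18, 15, 12, 11, 6 bp.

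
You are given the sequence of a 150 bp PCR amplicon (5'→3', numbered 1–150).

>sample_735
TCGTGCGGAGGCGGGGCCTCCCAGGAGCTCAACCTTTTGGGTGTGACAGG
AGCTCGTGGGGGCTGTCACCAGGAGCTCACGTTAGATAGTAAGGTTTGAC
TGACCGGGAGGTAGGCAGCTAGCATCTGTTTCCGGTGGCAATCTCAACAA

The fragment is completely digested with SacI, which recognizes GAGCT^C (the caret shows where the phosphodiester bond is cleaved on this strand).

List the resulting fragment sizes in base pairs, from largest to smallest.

73, 29, 25, 23 bp

SacI sites (GAGCTC) start at positions 25, 50, 73.
SacI cuts after base 5 of each site (before the last base), so after positions 29, 54, 77.
Linear molecule, 3 cuts → 4 fragments:
  1–29 → 29 bp
  30–54 → 25 bp
  55–77 → 23 bp
  78–150 → 73 bp
Sorted largest to smallest: 73, 29, 25, 23 bp.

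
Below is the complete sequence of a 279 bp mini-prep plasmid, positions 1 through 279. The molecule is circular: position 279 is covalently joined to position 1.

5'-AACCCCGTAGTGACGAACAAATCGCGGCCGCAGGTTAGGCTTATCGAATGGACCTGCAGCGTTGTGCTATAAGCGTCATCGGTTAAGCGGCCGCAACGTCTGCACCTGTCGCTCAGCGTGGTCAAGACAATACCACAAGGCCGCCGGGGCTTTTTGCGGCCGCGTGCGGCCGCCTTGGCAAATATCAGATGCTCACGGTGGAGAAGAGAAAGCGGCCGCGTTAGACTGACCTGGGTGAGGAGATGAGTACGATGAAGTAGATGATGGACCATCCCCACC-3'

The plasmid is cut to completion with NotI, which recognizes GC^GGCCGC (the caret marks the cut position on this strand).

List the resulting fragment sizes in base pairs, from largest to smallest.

91, 69, 63, 46, 10 bp

NotI sites (GCGGCCGC) start at positions 24, 87, 156, 166, 212.
NotI cuts after base 2 of each site, so after positions 25, 88, 157, 167, 213.
Circular molecule, 5 cuts → 5 fragments:
  26–88 → 63 bp
  89–157 → 69 bp
  158–167 → 10 bp
  168–213 → 46 bp
  214–279 then 1–25 → 66 + 25 = 91 bp
Sorted largest to smallest: 91, 69, 63, 46, 10 bp.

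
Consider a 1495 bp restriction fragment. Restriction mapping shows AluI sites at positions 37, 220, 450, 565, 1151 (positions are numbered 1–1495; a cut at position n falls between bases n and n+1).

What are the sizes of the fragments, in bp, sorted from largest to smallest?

586, 344, 230, 183, 115, 37 bp

Linear molecule, 5 cuts → 6 fragments:
  37 − 0 = 37 bp
  220 − 37 = 183 bp
  450 − 220 = 230 bp
  565 − 450 = 115 bp
  1151 − 565 = 586 bp
  1495 − 1151 = 344 bp
Sorted largest to smallest: 586, 344, 230, 183, 115, 37 bp.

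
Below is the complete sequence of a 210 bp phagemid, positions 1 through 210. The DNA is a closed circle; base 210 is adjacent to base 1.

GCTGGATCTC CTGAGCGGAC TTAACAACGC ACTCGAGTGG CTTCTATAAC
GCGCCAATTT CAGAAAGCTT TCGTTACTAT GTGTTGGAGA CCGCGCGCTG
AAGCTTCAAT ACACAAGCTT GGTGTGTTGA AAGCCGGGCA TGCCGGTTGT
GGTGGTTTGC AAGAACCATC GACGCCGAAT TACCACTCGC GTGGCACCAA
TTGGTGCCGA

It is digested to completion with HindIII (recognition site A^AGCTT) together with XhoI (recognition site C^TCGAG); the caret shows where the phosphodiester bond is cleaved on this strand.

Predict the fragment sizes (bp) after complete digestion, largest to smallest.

127, 36, 33, 14 bp

HindIII sites (AAGCTT) start at positions 65, 101, 115.
HindIII cuts after the first base of each site, so after positions 65, 101, 115.
The XhoI site (CTCGAG) starts at position 32.
XhoI cuts after the first base of each site, so after position 32.
Combined cut positions: 32, 65, 101, 115.
Circular molecule, 4 cuts → 4 fragments:
  33–65 → 33 bp
  66–101 → 36 bp
  102–115 → 14 bp
  116–210 then 1–32 → 95 + 32 = 127 bp
Sorted largest to smallest: 127, 36, 33, 14 bp.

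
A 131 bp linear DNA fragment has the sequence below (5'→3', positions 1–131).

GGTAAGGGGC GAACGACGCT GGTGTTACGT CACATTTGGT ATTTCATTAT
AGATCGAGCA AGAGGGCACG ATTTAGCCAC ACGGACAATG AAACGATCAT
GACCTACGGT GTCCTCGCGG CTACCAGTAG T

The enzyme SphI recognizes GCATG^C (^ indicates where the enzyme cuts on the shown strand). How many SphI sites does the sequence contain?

No occurrence of GCATGC is present in the sequence.
SphI does not cut: 0 sites.

0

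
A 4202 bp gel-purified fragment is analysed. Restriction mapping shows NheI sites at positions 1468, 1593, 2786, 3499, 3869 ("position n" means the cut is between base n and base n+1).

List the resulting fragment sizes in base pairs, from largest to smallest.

1468, 1193, 713, 370, 333, 125 bp

Linear molecule, 5 cuts → 6 fragments:
  1468 − 0 = 1468 bp
  1593 − 1468 = 125 bp
  2786 − 1593 = 1193 bp
  3499 − 2786 = 713 bp
  3869 − 3499 = 370 bp
  4202 − 3869 = 333 bp
Sorted largest to smallest: 1468, 1193, 713, 370, 333, 125 bp.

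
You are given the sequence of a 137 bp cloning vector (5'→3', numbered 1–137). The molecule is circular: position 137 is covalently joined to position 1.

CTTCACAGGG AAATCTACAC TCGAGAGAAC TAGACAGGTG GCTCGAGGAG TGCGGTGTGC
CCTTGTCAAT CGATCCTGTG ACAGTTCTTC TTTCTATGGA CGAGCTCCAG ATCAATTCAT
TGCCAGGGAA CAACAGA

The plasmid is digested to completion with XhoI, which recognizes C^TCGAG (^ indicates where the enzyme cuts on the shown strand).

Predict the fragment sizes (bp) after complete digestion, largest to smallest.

115, 22 bp

XhoI sites (CTCGAG) start at positions 20, 42.
XhoI cuts after the first base of each site, so after positions 20, 42.
Circular molecule, 2 cuts → 2 fragments:
  21–42 → 22 bp
  43–137 then 1–20 → 95 + 20 = 115 bp
Sorted largest to smallest: 115, 22 bp.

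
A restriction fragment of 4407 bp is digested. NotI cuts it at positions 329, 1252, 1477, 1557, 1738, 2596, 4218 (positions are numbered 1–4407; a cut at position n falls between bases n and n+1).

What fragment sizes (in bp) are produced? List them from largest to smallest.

Linear molecule, 7 cuts → 8 fragments:
  329 − 0 = 329 bp
  1252 − 329 = 923 bp
  1477 − 1252 = 225 bp
  1557 − 1477 = 80 bp
  1738 − 1557 = 181 bp
  2596 − 1738 = 858 bp
  4218 − 2596 = 1622 bp
  4407 − 4218 = 189 bp
Sorted largest to smallest: 1622, 923, 858, 329, 225, 189, 181, 80 bp.

1622, 923, 858, 329, 225, 189, 181, 80 bp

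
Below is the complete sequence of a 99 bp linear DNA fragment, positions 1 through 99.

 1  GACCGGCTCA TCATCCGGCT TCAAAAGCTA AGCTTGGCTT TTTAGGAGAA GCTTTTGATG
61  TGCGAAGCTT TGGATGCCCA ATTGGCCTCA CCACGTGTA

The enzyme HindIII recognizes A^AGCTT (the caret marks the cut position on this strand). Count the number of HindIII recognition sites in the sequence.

AAGCTT occurs starting at positions 30, 49, 65.
HindIII cuts at 3 sites.

3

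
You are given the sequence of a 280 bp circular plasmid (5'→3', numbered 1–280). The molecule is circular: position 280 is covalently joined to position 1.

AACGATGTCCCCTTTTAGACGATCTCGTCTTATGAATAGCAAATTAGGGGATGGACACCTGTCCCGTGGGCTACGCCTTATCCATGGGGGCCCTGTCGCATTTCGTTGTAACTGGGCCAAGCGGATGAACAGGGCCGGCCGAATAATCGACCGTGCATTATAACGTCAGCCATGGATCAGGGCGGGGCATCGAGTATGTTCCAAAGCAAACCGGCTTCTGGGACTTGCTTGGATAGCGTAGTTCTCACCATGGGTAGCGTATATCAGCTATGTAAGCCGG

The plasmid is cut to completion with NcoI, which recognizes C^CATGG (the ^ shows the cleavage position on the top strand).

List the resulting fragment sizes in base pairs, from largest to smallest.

NcoI sites (CCATGG) start at positions 82, 170, 248.
NcoI cuts after the first base of each site, so after positions 82, 170, 248.
Circular molecule, 3 cuts → 3 fragments:
  83–170 → 88 bp
  171–248 → 78 bp
  249–280 then 1–82 → 32 + 82 = 114 bp
Sorted largest to smallest: 114, 88, 78 bp.

114, 88, 78 bp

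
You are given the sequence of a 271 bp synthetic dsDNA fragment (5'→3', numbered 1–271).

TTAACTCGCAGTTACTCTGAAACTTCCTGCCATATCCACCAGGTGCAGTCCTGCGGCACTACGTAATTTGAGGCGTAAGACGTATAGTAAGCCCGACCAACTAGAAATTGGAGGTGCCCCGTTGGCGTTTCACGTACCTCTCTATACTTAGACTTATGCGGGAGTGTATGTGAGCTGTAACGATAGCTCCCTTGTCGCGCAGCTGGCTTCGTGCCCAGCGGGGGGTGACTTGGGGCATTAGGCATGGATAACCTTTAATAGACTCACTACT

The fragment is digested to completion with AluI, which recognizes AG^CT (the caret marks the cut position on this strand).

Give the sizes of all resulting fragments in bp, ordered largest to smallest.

AluI sites (AGCT) start at positions 173, 185, 201.
AluI cuts after base 2 of each site, so after positions 174, 186, 202.
Linear molecule, 3 cuts → 4 fragments:
  1–174 → 174 bp
  175–186 → 12 bp
  187–202 → 16 bp
  203–271 → 69 bp
Sorted largest to smallest: 174, 69, 16, 12 bp.

174, 69, 16, 12 bp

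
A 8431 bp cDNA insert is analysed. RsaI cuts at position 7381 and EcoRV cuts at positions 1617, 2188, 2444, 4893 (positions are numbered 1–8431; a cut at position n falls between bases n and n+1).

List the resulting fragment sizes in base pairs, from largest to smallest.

Combined cut positions (sorted): 1617, 2188, 2444, 4893, 7381.
Linear molecule, 5 cuts → 6 fragments:
  1617 − 0 = 1617 bp
  2188 − 1617 = 571 bp
  2444 − 2188 = 256 bp
  4893 − 2444 = 2449 bp
  7381 − 4893 = 2488 bp
  8431 − 7381 = 1050 bp
Sorted largest to smallest: 2488, 2449, 1617, 1050, 571, 256 bp.

2488, 2449, 1617, 1050, 571, 256 bp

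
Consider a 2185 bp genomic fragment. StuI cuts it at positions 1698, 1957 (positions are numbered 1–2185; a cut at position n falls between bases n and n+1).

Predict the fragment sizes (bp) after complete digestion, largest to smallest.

1698, 259, 228 bp

Linear molecule, 2 cuts → 3 fragments:
  1698 − 0 = 1698 bp
  1957 − 1698 = 259 bp
  2185 − 1957 = 228 bp
Sorted largest to smallest: 1698, 259, 228 bp.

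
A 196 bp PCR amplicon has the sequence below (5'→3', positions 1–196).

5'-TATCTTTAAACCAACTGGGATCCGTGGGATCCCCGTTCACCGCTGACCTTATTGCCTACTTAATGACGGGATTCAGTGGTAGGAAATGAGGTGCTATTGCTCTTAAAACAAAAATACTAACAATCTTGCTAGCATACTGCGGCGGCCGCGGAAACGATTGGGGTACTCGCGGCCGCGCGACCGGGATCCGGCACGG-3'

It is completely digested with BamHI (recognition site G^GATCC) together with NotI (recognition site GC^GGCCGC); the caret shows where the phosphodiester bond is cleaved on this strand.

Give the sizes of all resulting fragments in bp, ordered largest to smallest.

116, 27, 18, 14, 12, 9 bp

BamHI sites (GGATCC) start at positions 18, 27, 184.
BamHI cuts after the first base of each site, so after positions 18, 27, 184.
NotI sites (GCGGCCGC) start at positions 142, 169.
NotI cuts after base 2 of each site, so after positions 143, 170.
Combined cut positions: 18, 27, 143, 170, 184.
Linear molecule, 5 cuts → 6 fragments:
  1–18 → 18 bp
  19–27 → 9 bp
  28–143 → 116 bp
  144–170 → 27 bp
  171–184 → 14 bp
  185–196 → 12 bp
Sorted largest to smallest: 116, 27, 18, 14, 12, 9 bp.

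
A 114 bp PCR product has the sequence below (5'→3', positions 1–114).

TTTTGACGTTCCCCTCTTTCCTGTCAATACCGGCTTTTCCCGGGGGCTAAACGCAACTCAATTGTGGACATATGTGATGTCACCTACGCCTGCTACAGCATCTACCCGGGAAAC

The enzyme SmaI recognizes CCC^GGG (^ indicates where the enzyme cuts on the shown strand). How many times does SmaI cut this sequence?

CCCGGG occurs starting at positions 39, 105.
SmaI cuts at 2 sites.

2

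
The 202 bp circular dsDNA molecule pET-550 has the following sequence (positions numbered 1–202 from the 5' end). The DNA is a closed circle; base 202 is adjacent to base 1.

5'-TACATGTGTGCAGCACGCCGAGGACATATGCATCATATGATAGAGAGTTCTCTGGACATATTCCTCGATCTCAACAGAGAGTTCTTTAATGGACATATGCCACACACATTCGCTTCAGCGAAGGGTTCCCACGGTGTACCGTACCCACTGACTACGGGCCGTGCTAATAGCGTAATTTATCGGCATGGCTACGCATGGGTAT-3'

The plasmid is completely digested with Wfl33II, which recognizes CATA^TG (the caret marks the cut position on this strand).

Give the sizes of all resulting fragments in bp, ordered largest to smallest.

Wfl33II sites (CATATG) start at positions 25, 34, 94.
Wfl33II cuts after base 4 of each site, so after positions 28, 37, 97.
Circular molecule, 3 cuts → 3 fragments:
  29–37 → 9 bp
  38–97 → 60 bp
  98–202 then 1–28 → 105 + 28 = 133 bp
Sorted largest to smallest: 133, 60, 9 bp.

133, 60, 9 bp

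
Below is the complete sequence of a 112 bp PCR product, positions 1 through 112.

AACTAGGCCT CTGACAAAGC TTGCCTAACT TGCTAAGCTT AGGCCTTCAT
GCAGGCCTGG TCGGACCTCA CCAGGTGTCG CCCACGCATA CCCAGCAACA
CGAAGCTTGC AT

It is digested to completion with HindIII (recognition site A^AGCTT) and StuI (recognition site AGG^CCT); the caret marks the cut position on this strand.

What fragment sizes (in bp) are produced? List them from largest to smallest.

HindIII sites (AAGCTT) start at positions 17, 35, 103.
HindIII cuts after the first base of each site, so after positions 17, 35, 103.
StuI sites (AGGCCT) start at positions 5, 41, 53.
StuI cuts after base 3 of each site, so after positions 7, 43, 55.
Combined cut positions: 7, 17, 35, 43, 55, 103.
Linear molecule, 6 cuts → 7 fragments:
  1–7 → 7 bp
  8–17 → 10 bp
  18–35 → 18 bp
  36–43 → 8 bp
  44–55 → 12 bp
  56–103 → 48 bp
  104–112 → 9 bp
Sorted largest to smallest: 48, 18, 12, 10, 9, 8, 7 bp.

48, 18, 12, 10, 9, 8, 7 bp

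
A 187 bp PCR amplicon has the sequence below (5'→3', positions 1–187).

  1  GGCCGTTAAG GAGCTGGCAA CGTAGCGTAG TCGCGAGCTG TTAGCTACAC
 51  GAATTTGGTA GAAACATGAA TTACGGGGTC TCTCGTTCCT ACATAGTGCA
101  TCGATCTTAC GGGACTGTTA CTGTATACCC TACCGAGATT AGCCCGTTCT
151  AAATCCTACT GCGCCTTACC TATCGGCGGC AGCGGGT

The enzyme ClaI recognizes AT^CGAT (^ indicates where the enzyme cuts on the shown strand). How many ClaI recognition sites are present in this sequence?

1

ATCGAT occurs starting at position 100.
ClaI cuts at 1 site.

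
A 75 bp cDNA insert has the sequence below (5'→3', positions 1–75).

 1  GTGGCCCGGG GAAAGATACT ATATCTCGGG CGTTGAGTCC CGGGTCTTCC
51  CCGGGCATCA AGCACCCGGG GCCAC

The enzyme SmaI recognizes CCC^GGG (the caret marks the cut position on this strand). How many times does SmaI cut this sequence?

4

CCCGGG occurs starting at positions 5, 39, 50, 65.
SmaI cuts at 4 sites.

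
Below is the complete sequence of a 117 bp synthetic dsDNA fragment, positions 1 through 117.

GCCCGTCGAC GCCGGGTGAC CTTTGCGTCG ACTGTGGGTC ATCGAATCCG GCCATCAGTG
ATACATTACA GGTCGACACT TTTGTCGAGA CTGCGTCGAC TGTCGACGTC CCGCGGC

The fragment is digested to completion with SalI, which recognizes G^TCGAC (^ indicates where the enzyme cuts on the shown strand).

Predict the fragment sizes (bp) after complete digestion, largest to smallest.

SalI sites (GTCGAC) start at positions 5, 27, 72, 95, 102.
SalI cuts after the first base of each site, so after positions 5, 27, 72, 95, 102.
Linear molecule, 5 cuts → 6 fragments:
  1–5 → 5 bp
  6–27 → 22 bp
  28–72 → 45 bp
  73–95 → 23 bp
  96–102 → 7 bp
  103–117 → 15 bp
Sorted largest to smallest: 45, 23, 22, 15, 7, 5 bp.

45, 23, 22, 15, 7, 5 bp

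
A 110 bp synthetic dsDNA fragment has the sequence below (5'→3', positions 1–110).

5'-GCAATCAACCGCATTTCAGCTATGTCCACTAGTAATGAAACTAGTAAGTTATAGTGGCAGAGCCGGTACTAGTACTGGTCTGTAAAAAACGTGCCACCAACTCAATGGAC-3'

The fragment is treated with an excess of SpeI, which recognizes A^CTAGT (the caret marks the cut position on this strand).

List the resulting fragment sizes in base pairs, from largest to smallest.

SpeI sites (ACTAGT) start at positions 28, 40, 68.
SpeI cuts after the first base of each site, so after positions 28, 40, 68.
Linear molecule, 3 cuts → 4 fragments:
  1–28 → 28 bp
  29–40 → 12 bp
  41–68 → 28 bp
  69–110 → 42 bp
Sorted largest to smallest: 42, 28, 28, 12 bp.

42, 28, 28, 12 bp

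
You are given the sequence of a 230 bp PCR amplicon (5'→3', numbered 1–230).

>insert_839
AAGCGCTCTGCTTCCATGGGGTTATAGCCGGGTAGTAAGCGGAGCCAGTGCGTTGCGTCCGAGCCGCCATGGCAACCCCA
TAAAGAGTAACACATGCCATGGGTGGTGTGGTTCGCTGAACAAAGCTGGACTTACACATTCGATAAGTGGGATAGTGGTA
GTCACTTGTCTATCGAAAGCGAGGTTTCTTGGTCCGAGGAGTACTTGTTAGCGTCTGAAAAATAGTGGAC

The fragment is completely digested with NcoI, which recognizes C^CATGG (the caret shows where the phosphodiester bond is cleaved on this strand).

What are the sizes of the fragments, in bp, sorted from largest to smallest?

NcoI sites (CCATGG) start at positions 14, 67, 97.
NcoI cuts after the first base of each site, so after positions 14, 67, 97.
Linear molecule, 3 cuts → 4 fragments:
  1–14 → 14 bp
  15–67 → 53 bp
  68–97 → 30 bp
  98–230 → 133 bp
Sorted largest to smallest: 133, 53, 30, 14 bp.

133, 53, 30, 14 bp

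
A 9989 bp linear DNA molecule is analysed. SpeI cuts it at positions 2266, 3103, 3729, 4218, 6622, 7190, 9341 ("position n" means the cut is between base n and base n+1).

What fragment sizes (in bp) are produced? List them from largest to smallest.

Linear molecule, 7 cuts → 8 fragments:
  2266 − 0 = 2266 bp
  3103 − 2266 = 837 bp
  3729 − 3103 = 626 bp
  4218 − 3729 = 489 bp
  6622 − 4218 = 2404 bp
  7190 − 6622 = 568 bp
  9341 − 7190 = 2151 bp
  9989 − 9341 = 648 bp
Sorted largest to smallest: 2404, 2266, 2151, 837, 648, 626, 568, 489 bp.

2404, 2266, 2151, 837, 648, 626, 568, 489 bp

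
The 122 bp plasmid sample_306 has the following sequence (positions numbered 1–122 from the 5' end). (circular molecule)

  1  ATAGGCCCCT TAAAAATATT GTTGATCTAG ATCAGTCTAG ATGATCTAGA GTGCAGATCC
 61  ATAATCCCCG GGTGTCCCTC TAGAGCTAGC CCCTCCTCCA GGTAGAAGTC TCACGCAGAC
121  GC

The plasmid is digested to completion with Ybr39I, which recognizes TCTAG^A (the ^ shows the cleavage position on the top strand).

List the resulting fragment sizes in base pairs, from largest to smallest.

69, 34, 10, 9 bp

Ybr39I sites (TCTAGA) start at positions 26, 36, 45, 79.
Ybr39I cuts after base 5 of each site (before the last base), so after positions 30, 40, 49, 83.
Circular molecule, 4 cuts → 4 fragments:
  31–40 → 10 bp
  41–49 → 9 bp
  50–83 → 34 bp
  84–122 then 1–30 → 39 + 30 = 69 bp
Sorted largest to smallest: 69, 34, 10, 9 bp.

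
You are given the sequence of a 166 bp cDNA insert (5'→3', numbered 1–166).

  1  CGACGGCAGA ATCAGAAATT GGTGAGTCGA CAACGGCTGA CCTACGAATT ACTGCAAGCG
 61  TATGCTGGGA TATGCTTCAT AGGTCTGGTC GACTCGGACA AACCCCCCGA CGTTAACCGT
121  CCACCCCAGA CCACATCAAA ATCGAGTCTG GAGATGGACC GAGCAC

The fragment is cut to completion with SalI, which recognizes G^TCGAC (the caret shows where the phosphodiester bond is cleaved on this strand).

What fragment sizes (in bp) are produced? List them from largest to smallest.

SalI sites (GTCGAC) start at positions 26, 88.
SalI cuts after the first base of each site, so after positions 26, 88.
Linear molecule, 2 cuts → 3 fragments:
  1–26 → 26 bp
  27–88 → 62 bp
  89–166 → 78 bp
Sorted largest to smallest: 78, 62, 26 bp.

78, 62, 26 bp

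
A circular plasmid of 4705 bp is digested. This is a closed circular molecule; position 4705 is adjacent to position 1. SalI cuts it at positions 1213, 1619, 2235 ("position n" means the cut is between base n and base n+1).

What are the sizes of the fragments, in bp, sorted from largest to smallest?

Circular molecule, 3 cuts → 3 fragments:
  1619 − 1213 = 406 bp
  2235 − 1619 = 616 bp
  wrap: 4705 − 2235 + 1213 = 3683 bp
Sorted largest to smallest: 3683, 616, 406 bp.

3683, 616, 406 bp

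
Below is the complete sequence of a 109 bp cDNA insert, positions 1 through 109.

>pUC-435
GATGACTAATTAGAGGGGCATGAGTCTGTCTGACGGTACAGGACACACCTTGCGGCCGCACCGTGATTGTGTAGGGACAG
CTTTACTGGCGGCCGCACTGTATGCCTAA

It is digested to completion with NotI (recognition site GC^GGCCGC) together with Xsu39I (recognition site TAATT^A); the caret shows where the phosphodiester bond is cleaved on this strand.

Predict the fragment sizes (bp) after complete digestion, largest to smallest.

NotI sites (GCGGCCGC) start at positions 52, 89.
NotI cuts after base 2 of each site, so after positions 53, 90.
The Xsu39I site (TAATTA) starts at position 7.
Xsu39I cuts after base 5 of each site (before the last base), so after position 11.
Combined cut positions: 11, 53, 90.
Linear molecule, 3 cuts → 4 fragments:
  1–11 → 11 bp
  12–53 → 42 bp
  54–90 → 37 bp
  91–109 → 19 bp
Sorted largest to smallest: 42, 37, 19, 11 bp.

42, 37, 19, 11 bp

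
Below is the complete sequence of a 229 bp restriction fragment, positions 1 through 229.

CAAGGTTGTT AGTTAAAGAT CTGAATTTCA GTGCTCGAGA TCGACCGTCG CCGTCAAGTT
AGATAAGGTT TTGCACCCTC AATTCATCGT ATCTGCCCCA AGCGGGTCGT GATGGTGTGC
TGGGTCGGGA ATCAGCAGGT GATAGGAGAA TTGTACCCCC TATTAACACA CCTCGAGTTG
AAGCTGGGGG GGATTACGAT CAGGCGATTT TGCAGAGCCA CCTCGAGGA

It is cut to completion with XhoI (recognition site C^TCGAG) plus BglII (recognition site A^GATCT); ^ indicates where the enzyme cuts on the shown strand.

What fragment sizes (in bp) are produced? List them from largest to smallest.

XhoI sites (CTCGAG) start at positions 34, 172, 222.
XhoI cuts after the first base of each site, so after positions 34, 172, 222.
The BglII site (AGATCT) starts at position 17.
BglII cuts after the first base of each site, so after position 17.
Combined cut positions: 17, 34, 172, 222.
Linear molecule, 4 cuts → 5 fragments:
  1–17 → 17 bp
  18–34 → 17 bp
  35–172 → 138 bp
  173–222 → 50 bp
  223–229 → 7 bp
Sorted largest to smallest: 138, 50, 17, 17, 7 bp.

138, 50, 17, 17, 7 bp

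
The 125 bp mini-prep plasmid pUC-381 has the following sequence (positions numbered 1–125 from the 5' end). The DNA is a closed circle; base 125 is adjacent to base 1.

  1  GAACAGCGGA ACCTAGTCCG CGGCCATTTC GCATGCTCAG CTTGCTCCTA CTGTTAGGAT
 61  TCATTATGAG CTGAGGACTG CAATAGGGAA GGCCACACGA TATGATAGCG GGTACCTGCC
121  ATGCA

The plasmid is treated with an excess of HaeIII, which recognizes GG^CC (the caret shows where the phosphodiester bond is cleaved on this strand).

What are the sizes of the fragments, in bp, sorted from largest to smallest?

HaeIII sites (GGCC) start at positions 22, 91.
HaeIII cuts after base 2 of each site, so after positions 23, 92.
Circular molecule, 2 cuts → 2 fragments:
  24–92 → 69 bp
  93–125 then 1–23 → 33 + 23 = 56 bp
Sorted largest to smallest: 69, 56 bp.

69, 56 bp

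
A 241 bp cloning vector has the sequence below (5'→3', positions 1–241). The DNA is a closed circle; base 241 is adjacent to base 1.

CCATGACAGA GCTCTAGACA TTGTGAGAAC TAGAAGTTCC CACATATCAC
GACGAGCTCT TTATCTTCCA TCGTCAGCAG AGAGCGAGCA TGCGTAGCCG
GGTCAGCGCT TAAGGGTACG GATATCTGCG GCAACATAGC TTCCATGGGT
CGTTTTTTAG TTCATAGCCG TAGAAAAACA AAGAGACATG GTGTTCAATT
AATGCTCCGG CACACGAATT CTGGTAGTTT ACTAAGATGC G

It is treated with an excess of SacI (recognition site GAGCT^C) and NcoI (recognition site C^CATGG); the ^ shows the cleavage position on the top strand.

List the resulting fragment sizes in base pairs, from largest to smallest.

SacI sites (GAGCTC) start at positions 9, 54.
SacI cuts after base 5 of each site (before the last base), so after positions 13, 58.
The NcoI site (CCATGG) starts at position 143.
NcoI cuts after the first base of each site, so after position 143.
Combined cut positions: 13, 58, 143.
Circular molecule, 3 cuts → 3 fragments:
  14–58 → 45 bp
  59–143 → 85 bp
  144–241 then 1–13 → 98 + 13 = 111 bp
Sorted largest to smallest: 111, 85, 45 bp.

111, 85, 45 bp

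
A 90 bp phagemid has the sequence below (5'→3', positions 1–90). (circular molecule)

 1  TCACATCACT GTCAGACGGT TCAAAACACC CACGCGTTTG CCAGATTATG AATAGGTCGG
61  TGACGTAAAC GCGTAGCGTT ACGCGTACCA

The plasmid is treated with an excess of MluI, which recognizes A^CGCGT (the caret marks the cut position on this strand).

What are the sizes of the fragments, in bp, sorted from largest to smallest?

41, 37, 12 bp

MluI sites (ACGCGT) start at positions 32, 69, 81.
MluI cuts after the first base of each site, so after positions 32, 69, 81.
Circular molecule, 3 cuts → 3 fragments:
  33–69 → 37 bp
  70–81 → 12 bp
  82–90 then 1–32 → 9 + 32 = 41 bp
Sorted largest to smallest: 41, 37, 12 bp.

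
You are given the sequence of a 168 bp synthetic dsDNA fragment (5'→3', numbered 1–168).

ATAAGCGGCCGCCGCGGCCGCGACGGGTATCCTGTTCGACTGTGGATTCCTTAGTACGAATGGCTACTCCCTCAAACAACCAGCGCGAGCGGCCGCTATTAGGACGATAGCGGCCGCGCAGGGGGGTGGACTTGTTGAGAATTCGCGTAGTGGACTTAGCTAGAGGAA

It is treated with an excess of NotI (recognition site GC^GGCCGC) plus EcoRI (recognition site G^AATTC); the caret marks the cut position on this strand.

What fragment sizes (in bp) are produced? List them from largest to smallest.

75, 29, 28, 21, 9, 6 bp

NotI sites (GCGGCCGC) start at positions 5, 14, 89, 110.
NotI cuts after base 2 of each site, so after positions 6, 15, 90, 111.
The EcoRI site (GAATTC) starts at position 139.
EcoRI cuts after the first base of each site, so after position 139.
Combined cut positions: 6, 15, 90, 111, 139.
Linear molecule, 5 cuts → 6 fragments:
  1–6 → 6 bp
  7–15 → 9 bp
  16–90 → 75 bp
  91–111 → 21 bp
  112–139 → 28 bp
  140–168 → 29 bp
Sorted largest to smallest: 75, 29, 28, 21, 9, 6 bp.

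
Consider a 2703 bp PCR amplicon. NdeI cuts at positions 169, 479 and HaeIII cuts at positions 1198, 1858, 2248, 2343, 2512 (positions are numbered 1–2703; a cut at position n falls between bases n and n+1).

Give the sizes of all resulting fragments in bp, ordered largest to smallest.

Combined cut positions (sorted): 169, 479, 1198, 1858, 2248, 2343, 2512.
Linear molecule, 7 cuts → 8 fragments:
  169 − 0 = 169 bp
  479 − 169 = 310 bp
  1198 − 479 = 719 bp
  1858 − 1198 = 660 bp
  2248 − 1858 = 390 bp
  2343 − 2248 = 95 bp
  2512 − 2343 = 169 bp
  2703 − 2512 = 191 bp
Sorted largest to smallest: 719, 660, 390, 310, 191, 169, 169, 95 bp.

719, 660, 390, 310, 191, 169, 169, 95 bp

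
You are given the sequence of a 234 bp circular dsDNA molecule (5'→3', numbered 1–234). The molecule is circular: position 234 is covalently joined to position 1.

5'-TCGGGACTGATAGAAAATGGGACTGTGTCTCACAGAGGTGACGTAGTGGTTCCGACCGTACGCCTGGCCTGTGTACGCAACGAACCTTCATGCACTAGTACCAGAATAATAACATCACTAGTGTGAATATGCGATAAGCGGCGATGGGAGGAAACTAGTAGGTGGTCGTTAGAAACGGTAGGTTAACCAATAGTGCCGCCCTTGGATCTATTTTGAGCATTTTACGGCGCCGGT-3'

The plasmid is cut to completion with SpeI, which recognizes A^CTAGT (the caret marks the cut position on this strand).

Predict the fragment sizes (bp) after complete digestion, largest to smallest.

SpeI sites (ACTAGT) start at positions 94, 117, 154.
SpeI cuts after the first base of each site, so after positions 94, 117, 154.
Circular molecule, 3 cuts → 3 fragments:
  95–117 → 23 bp
  118–154 → 37 bp
  155–234 then 1–94 → 80 + 94 = 174 bp
Sorted largest to smallest: 174, 37, 23 bp.

174, 37, 23 bp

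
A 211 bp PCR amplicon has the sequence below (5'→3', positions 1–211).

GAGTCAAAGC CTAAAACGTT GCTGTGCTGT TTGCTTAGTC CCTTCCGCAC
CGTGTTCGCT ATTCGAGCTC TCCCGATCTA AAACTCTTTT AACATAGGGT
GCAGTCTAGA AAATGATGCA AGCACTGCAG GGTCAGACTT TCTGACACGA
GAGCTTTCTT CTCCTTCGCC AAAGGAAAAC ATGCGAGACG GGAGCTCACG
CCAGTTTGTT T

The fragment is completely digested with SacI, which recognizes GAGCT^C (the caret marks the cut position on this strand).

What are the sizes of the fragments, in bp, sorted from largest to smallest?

127, 69, 15 bp

SacI sites (GAGCTC) start at positions 65, 192.
SacI cuts after base 5 of each site (before the last base), so after positions 69, 196.
Linear molecule, 2 cuts → 3 fragments:
  1–69 → 69 bp
  70–196 → 127 bp
  197–211 → 15 bp
Sorted largest to smallest: 127, 69, 15 bp.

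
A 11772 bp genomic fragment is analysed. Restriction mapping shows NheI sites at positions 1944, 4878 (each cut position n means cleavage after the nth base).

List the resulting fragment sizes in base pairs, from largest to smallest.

Linear molecule, 2 cuts → 3 fragments:
  1944 − 0 = 1944 bp
  4878 − 1944 = 2934 bp
  11772 − 4878 = 6894 bp
Sorted largest to smallest: 6894, 2934, 1944 bp.

6894, 2934, 1944 bp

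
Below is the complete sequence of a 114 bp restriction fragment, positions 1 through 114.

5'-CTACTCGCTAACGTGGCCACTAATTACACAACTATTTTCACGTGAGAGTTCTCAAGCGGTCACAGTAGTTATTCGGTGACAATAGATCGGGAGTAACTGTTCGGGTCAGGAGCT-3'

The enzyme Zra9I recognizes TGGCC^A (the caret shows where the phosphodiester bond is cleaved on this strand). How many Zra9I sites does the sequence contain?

TGGCCA occurs starting at position 14.
Zra9I cuts at 1 site.

1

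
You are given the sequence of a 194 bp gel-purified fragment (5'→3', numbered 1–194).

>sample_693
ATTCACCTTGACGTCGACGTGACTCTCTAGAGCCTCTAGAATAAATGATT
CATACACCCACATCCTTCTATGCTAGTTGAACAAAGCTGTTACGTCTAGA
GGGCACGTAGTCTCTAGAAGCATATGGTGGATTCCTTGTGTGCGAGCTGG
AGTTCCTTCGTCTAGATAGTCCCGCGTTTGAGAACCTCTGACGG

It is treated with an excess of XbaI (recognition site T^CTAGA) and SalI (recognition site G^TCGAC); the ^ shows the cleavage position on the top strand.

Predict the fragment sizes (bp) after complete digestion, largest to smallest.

60, 48, 33, 18, 13, 13, 9 bp

XbaI sites (TCTAGA) start at positions 26, 35, 95, 113, 161.
XbaI cuts after the first base of each site, so after positions 26, 35, 95, 113, 161.
The SalI site (GTCGAC) starts at position 13.
SalI cuts after the first base of each site, so after position 13.
Combined cut positions: 13, 26, 35, 95, 113, 161.
Linear molecule, 6 cuts → 7 fragments:
  1–13 → 13 bp
  14–26 → 13 bp
  27–35 → 9 bp
  36–95 → 60 bp
  96–113 → 18 bp
  114–161 → 48 bp
  162–194 → 33 bp
Sorted largest to smallest: 60, 48, 33, 18, 13, 13, 9 bp.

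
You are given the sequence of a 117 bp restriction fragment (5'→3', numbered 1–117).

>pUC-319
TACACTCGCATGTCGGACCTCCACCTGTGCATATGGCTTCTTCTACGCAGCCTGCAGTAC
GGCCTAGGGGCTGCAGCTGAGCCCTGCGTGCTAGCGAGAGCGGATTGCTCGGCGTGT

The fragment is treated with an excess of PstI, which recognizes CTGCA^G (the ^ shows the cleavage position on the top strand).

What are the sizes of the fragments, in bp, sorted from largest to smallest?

PstI sites (CTGCAG) start at positions 52, 71.
PstI cuts after base 5 of each site (before the last base), so after positions 56, 75.
Linear molecule, 2 cuts → 3 fragments:
  1–56 → 56 bp
  57–75 → 19 bp
  76–117 → 42 bp
Sorted largest to smallest: 56, 42, 19 bp.

56, 42, 19 bp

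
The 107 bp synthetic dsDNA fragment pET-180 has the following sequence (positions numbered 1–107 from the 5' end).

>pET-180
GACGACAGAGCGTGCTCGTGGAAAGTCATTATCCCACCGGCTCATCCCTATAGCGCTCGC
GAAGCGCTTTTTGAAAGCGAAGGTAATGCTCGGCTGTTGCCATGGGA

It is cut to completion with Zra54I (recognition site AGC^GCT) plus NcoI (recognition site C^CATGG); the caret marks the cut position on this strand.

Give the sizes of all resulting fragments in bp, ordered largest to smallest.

54, 35, 11, 7 bp

Zra54I sites (AGCGCT) start at positions 52, 63.
Zra54I cuts after base 3 of each site, so after positions 54, 65.
The NcoI site (CCATGG) starts at position 100.
NcoI cuts after the first base of each site, so after position 100.
Combined cut positions: 54, 65, 100.
Linear molecule, 3 cuts → 4 fragments:
  1–54 → 54 bp
  55–65 → 11 bp
  66–100 → 35 bp
  101–107 → 7 bp
Sorted largest to smallest: 54, 35, 11, 7 bp.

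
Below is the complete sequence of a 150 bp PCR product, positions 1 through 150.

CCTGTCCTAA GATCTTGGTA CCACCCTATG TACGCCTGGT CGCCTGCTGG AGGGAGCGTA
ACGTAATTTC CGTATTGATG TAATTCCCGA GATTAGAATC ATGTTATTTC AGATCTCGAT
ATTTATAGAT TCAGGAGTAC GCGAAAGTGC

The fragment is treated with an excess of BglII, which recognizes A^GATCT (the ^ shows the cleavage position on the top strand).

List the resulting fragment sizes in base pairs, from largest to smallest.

BglII sites (AGATCT) start at positions 10, 111.
BglII cuts after the first base of each site, so after positions 10, 111.
Linear molecule, 2 cuts → 3 fragments:
  1–10 → 10 bp
  11–111 → 101 bp
  112–150 → 39 bp
Sorted largest to smallest: 101, 39, 10 bp.

101, 39, 10 bp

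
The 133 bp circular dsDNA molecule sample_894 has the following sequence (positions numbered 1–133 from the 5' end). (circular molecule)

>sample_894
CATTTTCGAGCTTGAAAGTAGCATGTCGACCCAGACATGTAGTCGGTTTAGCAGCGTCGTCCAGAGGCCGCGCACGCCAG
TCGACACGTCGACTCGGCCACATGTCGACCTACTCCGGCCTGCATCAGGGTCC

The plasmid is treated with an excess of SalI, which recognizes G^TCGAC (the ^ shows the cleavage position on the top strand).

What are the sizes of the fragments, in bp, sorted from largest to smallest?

SalI sites (GTCGAC) start at positions 25, 80, 88, 104.
SalI cuts after the first base of each site, so after positions 25, 80, 88, 104.
Circular molecule, 4 cuts → 4 fragments:
  26–80 → 55 bp
  81–88 → 8 bp
  89–104 → 16 bp
  105–133 then 1–25 → 29 + 25 = 54 bp
Sorted largest to smallest: 55, 54, 16, 8 bp.

55, 54, 16, 8 bp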